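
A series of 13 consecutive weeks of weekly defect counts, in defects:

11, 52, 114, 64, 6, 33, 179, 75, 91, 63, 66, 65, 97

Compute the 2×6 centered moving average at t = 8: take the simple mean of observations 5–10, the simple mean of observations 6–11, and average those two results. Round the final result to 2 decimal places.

79.50

Sum over 5–10: 6 + 33 + 179 + 75 + 91 + 63 = 447
Sum over 6–11: 33 + 179 + 75 + 91 + 63 + 66 = 507
CMA at t=8 = (447 + 507) / (2·6) = 954 / 12 = 79.50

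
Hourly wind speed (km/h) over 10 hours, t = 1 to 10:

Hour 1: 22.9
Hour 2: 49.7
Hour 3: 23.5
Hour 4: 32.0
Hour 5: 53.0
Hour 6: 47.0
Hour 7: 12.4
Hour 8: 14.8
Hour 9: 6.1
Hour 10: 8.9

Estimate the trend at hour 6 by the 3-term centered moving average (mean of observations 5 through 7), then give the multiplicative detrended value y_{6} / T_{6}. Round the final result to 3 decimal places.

1.254

Trend T_6 = (53.0 + 47.0 + 12.4) / 3 = 112.4/3 = 37.46667
Ratio to trend: 47.0 / 37.46667 = 1.254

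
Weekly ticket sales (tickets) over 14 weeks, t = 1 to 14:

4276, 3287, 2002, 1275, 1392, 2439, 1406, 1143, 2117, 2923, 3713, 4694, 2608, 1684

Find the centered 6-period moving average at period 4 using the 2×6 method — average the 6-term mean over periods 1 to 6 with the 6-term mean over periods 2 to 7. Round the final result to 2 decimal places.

2206.00

Sum over 1–6: 4276 + 3287 + 2002 + 1275 + 1392 + 2439 = 14671
Sum over 2–7: 3287 + 2002 + 1275 + 1392 + 2439 + 1406 = 11801
CMA at t=4 = (14671 + 11801) / (2·6) = 26472 / 12 = 2206.00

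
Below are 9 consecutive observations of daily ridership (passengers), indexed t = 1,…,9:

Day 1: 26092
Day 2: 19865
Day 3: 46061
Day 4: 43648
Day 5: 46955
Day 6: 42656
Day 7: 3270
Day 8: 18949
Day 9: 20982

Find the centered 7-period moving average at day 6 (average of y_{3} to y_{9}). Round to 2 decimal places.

Sum of periods 3–9: 46061 + 43648 + 46955 + 42656 + 3270 + 18949 + 20982 = 222521
Divide by 7: 222521 / 7 = 31788.71

31788.71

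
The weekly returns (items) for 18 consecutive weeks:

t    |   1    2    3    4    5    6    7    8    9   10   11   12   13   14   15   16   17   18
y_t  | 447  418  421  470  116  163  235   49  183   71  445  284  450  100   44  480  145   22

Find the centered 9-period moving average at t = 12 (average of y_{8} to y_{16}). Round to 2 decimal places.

234.00

Sum of periods 8–16: 49 + 183 + 71 + 445 + 284 + 450 + 100 + 44 + 480 = 2106
Divide by 9: 2106 / 9 = 234.00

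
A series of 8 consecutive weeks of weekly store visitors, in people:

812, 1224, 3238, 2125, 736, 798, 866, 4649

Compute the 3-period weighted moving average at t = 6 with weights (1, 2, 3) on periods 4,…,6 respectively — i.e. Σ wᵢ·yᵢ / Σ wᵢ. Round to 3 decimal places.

998.500

Weighted sum: 1·2125 + 2·736 + 3·798 = 2125 + 1472 + 2394 = 5991
Weight total: 1 + 2 + 3 = 6
WMA = 5991 / 6 = 998.500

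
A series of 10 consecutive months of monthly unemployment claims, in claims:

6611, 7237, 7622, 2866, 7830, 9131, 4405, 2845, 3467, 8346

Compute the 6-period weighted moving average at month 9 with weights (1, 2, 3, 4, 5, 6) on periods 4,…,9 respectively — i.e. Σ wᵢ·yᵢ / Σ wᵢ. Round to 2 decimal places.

4693.62

Weighted sum: 1·2866 + 2·7830 + 3·9131 + 4·4405 + 5·2845 + 6·3467 = 2866 + 15660 + 27393 + 17620 + 14225 + 20802 = 98566
Weight total: 1 + 2 + 3 + 4 + 5 + 6 = 21
WMA = 98566 / 21 = 4693.62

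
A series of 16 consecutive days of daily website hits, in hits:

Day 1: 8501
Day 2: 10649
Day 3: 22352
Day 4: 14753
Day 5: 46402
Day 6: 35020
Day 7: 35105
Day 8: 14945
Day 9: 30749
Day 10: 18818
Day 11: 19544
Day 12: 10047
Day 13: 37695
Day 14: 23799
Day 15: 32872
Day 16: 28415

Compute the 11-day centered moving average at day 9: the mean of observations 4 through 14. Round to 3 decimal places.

26079.727

Sum of periods 4–14: 14753 + 46402 + 35020 + 35105 + 14945 + 30749 + 18818 + 19544 + 10047 + 37695 + 23799 = 286877
Divide by 11: 286877 / 11 = 26079.727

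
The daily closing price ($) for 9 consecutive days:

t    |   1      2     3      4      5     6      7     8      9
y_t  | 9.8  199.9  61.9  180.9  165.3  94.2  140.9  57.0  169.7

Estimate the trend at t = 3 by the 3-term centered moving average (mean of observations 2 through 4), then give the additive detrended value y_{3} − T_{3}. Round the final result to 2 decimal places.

Trend T_3 = (199.9 + 61.9 + 180.9) / 3 = 442.7/3 = 147.5667
Detrended value: 61.9 − 147.5667 = -85.67

-85.67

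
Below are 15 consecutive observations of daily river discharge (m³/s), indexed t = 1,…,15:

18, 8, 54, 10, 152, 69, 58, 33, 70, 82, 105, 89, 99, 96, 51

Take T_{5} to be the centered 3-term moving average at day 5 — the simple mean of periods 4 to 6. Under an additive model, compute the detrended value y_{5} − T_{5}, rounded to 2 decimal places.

75.00

Trend T_5 = (10 + 152 + 69) / 3 = 231/3 = 77.0000
Detrended value: 152 − 77.0000 = 75.00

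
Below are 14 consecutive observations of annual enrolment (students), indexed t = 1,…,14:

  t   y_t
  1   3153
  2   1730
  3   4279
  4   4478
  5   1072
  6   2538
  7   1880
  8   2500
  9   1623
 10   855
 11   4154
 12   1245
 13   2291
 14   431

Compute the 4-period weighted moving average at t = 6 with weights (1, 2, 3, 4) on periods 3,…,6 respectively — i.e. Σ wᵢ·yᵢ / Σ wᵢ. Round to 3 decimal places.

2660.300

Weighted sum: 1·4279 + 2·4478 + 3·1072 + 4·2538 = 4279 + 8956 + 3216 + 10152 = 26603
Weight total: 1 + 2 + 3 + 4 = 10
WMA = 26603 / 10 = 2660.300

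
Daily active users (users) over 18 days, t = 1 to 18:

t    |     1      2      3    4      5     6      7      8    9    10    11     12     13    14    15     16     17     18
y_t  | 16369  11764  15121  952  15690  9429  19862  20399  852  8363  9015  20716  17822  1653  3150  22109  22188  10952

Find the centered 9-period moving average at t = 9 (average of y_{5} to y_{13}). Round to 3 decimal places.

13572.000

Sum of periods 5–13: 15690 + 9429 + 19862 + 20399 + 852 + 8363 + 9015 + 20716 + 17822 = 122148
Divide by 9: 122148 / 9 = 13572.000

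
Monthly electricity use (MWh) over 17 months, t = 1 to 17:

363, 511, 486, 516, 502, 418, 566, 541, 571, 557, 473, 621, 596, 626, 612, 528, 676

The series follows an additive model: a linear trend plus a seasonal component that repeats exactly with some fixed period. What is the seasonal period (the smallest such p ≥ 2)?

5

First differences y_{t+1} − y_t: 148, -25, 30, -14, -84, 148, -25, 30, -14, -84, 148, -25, …
The difference pattern repeats every 5 terms and not for any smaller step, so p = 5.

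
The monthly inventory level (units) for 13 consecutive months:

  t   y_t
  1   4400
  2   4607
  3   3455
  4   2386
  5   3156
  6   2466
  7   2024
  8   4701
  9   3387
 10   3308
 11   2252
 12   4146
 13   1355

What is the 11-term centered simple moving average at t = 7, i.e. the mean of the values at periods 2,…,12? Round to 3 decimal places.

3262.545

Sum of periods 2–12: 4607 + 3455 + 2386 + 3156 + 2466 + 2024 + 4701 + 3387 + 3308 + 2252 + 4146 = 35888
Divide by 11: 35888 / 11 = 3262.545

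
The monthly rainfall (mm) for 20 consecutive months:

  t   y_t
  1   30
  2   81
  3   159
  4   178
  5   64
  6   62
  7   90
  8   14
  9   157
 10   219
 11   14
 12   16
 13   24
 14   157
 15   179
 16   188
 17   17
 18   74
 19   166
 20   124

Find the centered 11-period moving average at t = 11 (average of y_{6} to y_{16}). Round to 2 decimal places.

Sum of periods 6–16: 62 + 90 + 14 + 157 + 219 + 14 + 16 + 24 + 157 + 179 + 188 = 1120
Divide by 11: 1120 / 11 = 101.82

101.82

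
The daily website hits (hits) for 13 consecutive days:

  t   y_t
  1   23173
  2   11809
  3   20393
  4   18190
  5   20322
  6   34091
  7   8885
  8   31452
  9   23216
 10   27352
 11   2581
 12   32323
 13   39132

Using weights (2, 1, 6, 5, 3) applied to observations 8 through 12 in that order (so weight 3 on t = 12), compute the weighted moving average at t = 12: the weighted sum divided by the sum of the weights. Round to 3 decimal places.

Weighted sum: 2·31452 + 1·23216 + 6·27352 + 5·2581 + 3·32323 = 62904 + 23216 + 164112 + 12905 + 96969 = 360106
Weight total: 2 + 1 + 6 + 5 + 3 = 17
WMA = 360106 / 17 = 21182.706

21182.706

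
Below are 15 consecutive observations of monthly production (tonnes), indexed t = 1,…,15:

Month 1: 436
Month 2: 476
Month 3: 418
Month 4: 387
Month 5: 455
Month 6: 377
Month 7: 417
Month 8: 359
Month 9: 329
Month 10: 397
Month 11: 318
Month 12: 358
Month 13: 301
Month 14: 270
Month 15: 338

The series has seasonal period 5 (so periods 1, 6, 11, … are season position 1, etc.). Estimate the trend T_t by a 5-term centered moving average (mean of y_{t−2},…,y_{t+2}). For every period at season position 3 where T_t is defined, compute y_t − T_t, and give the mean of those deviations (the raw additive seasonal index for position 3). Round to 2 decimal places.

Season position 3 occurs at t = 3, 8, 13 (where T_t is defined).
t=3: T_3 = 434.4000; y_3 − T_3 = 418 − 434.4000 = -16.4000
t=8: T_8 = 375.8000; y_8 − T_8 = 359 − 375.8000 = -16.8000
t=13: T_13 = 317.0000; y_13 − T_13 = 301 − 317.0000 = -16.0000
Mean deviation: (-16.4000 + -16.8000 + -16.0000) / 3 = -16.40

-16.40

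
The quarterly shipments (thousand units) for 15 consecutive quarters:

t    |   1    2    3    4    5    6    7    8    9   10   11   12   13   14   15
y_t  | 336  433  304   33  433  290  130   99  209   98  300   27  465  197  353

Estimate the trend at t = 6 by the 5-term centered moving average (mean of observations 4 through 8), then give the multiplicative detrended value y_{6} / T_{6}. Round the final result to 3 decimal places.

Trend T_6 = (33 + 433 + 290 + 130 + 99) / 5 = 985/5 = 197.00000
Ratio to trend: 290 / 197.00000 = 1.472

1.472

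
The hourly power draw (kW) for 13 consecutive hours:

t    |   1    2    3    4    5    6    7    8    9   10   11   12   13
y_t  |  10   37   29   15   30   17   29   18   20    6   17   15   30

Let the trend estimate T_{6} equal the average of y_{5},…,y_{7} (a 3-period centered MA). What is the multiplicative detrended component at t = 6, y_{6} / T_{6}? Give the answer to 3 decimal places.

Trend T_6 = (30 + 17 + 29) / 3 = 76/3 = 25.33333
Ratio to trend: 17 / 25.33333 = 0.671

0.671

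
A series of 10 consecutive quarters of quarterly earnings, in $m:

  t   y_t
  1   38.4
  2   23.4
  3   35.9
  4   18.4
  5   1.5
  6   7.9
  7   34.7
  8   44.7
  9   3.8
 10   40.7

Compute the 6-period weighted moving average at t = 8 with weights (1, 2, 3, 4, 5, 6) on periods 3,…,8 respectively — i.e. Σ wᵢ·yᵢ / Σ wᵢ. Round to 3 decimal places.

Weighted sum: 1·35.9 + 2·18.4 + 3·1.5 + 4·7.9 + 5·34.7 + 6·44.7 = 35.9 + 36.8 + 4.5 + 31.6 + 173.5 + 268.2 = 550.5
Weight total: 1 + 2 + 3 + 4 + 5 + 6 = 21
WMA = 550.5 / 21 = 26.214

26.214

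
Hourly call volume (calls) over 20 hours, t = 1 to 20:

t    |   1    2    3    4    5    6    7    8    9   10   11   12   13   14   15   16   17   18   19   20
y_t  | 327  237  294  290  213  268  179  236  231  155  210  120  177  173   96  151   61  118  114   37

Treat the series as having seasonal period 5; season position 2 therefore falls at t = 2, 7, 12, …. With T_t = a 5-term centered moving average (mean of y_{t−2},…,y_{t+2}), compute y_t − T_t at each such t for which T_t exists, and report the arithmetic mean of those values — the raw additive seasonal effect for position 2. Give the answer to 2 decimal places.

Season position 2 occurs at t = 7, 12, 17 (where T_t is defined).
t=7: T_7 = 225.4000; y_7 − T_7 = 179 − 225.4000 = -46.4000
t=12: T_12 = 167.0000; y_12 − T_12 = 120 − 167.0000 = -47.0000
t=17: T_17 = 108.0000; y_17 − T_17 = 61 − 108.0000 = -47.0000
Mean deviation: (-46.4000 + -47.0000 + -47.0000) / 3 = -46.80

-46.80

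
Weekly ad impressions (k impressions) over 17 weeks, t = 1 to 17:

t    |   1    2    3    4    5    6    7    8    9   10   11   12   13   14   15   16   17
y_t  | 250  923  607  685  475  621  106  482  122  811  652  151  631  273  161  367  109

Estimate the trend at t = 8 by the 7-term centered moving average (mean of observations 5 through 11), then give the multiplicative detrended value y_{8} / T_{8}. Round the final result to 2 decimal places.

1.03

Trend T_8 = (475 + 621 + 106 + 482 + 122 + 811 + 652) / 7 = 3269/7 = 467.0000
Ratio to trend: 482 / 467.0000 = 1.03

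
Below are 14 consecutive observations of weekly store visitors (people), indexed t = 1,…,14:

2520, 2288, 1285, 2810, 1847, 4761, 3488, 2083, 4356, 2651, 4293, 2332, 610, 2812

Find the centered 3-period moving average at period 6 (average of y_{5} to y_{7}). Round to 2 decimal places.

Sum of periods 5–7: 1847 + 4761 + 3488 = 10096
Divide by 3: 10096 / 3 = 3365.33

3365.33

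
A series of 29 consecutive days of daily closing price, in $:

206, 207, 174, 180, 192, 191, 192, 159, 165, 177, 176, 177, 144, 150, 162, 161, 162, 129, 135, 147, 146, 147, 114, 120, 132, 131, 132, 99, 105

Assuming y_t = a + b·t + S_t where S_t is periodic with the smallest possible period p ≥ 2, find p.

5

First differences y_{t+1} − y_t: 1, -33, 6, 12, -1, 1, -33, 6, 12, -1, 1, -33, …
The difference pattern repeats every 5 terms and not for any smaller step, so p = 5.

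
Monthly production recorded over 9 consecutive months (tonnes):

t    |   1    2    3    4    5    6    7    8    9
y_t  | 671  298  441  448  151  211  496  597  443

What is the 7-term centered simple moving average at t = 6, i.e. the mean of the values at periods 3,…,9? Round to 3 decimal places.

398.143

Sum of periods 3–9: 441 + 448 + 151 + 211 + 496 + 597 + 443 = 2787
Divide by 7: 2787 / 7 = 398.143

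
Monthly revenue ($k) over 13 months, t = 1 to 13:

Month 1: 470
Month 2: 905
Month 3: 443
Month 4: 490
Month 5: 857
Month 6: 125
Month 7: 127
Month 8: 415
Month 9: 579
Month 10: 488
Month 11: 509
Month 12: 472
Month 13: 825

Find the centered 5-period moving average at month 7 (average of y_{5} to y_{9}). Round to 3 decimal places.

420.600

Sum of periods 5–9: 857 + 125 + 127 + 415 + 579 = 2103
Divide by 5: 2103 / 5 = 420.600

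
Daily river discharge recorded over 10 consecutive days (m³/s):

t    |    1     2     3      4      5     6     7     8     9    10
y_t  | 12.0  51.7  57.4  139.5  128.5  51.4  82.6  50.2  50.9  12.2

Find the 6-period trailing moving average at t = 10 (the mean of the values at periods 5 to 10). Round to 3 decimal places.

Sum of periods 5–10: 128.5 + 51.4 + 82.6 + 50.2 + 50.9 + 12.2 = 375.8
Divide by 6: 375.8 / 6 = 62.633

62.633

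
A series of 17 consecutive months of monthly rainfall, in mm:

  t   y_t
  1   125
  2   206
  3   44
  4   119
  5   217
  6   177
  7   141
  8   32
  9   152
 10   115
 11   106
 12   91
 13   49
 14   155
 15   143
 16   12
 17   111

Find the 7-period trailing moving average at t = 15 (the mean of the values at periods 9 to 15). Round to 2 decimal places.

115.86

Sum of periods 9–15: 152 + 115 + 106 + 91 + 49 + 155 + 143 = 811
Divide by 7: 811 / 7 = 115.86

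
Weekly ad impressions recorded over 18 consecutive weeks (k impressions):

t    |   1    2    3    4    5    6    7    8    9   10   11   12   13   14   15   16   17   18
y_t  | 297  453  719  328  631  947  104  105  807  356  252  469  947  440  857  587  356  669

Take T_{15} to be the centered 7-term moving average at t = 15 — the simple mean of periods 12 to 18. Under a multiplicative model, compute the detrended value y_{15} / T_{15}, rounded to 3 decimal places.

1.387

Trend T_15 = (469 + 947 + 440 + 857 + 587 + 356 + 669) / 7 = 4325/7 = 617.85714
Ratio to trend: 857 / 617.85714 = 1.387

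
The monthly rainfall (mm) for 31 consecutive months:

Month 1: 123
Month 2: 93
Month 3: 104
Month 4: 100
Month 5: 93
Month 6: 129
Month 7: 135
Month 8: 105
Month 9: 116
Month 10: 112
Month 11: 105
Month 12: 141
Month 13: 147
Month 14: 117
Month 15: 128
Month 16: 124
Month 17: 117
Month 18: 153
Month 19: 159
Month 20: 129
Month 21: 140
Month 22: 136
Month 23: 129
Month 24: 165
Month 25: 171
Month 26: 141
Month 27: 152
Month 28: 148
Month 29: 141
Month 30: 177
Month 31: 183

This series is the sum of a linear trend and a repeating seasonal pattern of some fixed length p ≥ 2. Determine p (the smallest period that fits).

6

First differences y_{t+1} − y_t: -30, 11, -4, -7, 36, 6, -30, 11, -4, -7, 36, 6, -30, 11, …
The difference pattern repeats every 6 terms and not for any smaller step, so p = 6.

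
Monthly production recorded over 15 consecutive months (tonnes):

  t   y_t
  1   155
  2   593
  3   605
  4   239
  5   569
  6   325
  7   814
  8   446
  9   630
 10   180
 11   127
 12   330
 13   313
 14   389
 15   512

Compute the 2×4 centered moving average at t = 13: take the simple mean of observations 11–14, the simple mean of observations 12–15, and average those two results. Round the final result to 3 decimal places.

Sum over 11–14: 127 + 330 + 313 + 389 = 1159
Sum over 12–15: 330 + 313 + 389 + 512 = 1544
CMA at t=13 = (1159 + 1544) / (2·4) = 2703 / 8 = 337.875

337.875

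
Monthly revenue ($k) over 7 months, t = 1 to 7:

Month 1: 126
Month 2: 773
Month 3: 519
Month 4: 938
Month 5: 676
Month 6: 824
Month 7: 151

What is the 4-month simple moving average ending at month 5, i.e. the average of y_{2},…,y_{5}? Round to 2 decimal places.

Sum of periods 2–5: 773 + 519 + 938 + 676 = 2906
Divide by 4: 2906 / 4 = 726.50

726.50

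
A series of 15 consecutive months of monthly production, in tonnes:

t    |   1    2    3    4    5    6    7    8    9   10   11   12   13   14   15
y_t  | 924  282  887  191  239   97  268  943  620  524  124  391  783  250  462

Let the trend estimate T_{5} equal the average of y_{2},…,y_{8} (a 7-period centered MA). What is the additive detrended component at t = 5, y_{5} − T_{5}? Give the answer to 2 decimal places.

-176.29

Trend T_5 = (282 + 887 + 191 + 239 + 97 + 268 + 943) / 7 = 2907/7 = 415.2857
Detrended value: 239 − 415.2857 = -176.29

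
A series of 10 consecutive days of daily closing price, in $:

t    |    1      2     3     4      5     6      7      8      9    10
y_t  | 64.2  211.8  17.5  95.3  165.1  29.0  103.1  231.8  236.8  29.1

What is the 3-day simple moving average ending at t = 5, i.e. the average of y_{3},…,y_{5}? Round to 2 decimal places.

Sum of periods 3–5: 17.5 + 95.3 + 165.1 = 277.9
Divide by 3: 277.9 / 3 = 92.63

92.63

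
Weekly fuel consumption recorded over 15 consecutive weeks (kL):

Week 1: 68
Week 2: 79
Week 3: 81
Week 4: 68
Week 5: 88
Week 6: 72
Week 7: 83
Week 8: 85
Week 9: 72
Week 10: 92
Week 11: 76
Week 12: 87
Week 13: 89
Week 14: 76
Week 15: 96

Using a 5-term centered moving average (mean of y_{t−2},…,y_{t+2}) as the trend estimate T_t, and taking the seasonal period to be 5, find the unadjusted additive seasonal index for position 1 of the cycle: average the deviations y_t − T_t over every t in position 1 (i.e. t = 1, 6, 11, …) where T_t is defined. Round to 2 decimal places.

-7.20

Season position 1 occurs at t = 6, 11 (where T_t is defined).
t=6: T_6 = 79.2000; y_6 − T_6 = 72 − 79.2000 = -7.2000
t=11: T_11 = 83.2000; y_11 − T_11 = 76 − 83.2000 = -7.2000
Mean deviation: (-7.2000 + -7.2000) / 2 = -7.20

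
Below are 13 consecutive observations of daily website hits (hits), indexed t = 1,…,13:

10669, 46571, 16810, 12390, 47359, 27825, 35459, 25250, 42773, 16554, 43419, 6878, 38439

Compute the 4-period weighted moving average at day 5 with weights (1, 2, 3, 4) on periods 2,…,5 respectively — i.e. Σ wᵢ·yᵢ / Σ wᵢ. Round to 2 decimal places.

30679.70

Weighted sum: 1·46571 + 2·16810 + 3·12390 + 4·47359 = 46571 + 33620 + 37170 + 189436 = 306797
Weight total: 1 + 2 + 3 + 4 = 10
WMA = 306797 / 10 = 30679.70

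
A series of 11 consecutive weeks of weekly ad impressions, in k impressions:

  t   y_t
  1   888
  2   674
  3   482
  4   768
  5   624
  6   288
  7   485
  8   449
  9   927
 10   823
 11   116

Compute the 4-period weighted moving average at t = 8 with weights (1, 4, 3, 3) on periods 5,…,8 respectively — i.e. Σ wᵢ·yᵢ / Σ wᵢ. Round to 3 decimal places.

Weighted sum: 1·624 + 4·288 + 3·485 + 3·449 = 624 + 1152 + 1455 + 1347 = 4578
Weight total: 1 + 4 + 3 + 3 = 11
WMA = 4578 / 11 = 416.182

416.182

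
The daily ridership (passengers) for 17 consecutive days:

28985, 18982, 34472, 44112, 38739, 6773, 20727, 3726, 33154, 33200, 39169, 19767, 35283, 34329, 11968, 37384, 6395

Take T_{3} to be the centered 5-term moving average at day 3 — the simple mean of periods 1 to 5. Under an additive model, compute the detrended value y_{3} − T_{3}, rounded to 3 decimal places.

1414.000

Trend T_3 = (28985 + 18982 + 34472 + 44112 + 38739) / 5 = 165290/5 = 33058.00000
Detrended value: 34472 − 33058.00000 = 1414.000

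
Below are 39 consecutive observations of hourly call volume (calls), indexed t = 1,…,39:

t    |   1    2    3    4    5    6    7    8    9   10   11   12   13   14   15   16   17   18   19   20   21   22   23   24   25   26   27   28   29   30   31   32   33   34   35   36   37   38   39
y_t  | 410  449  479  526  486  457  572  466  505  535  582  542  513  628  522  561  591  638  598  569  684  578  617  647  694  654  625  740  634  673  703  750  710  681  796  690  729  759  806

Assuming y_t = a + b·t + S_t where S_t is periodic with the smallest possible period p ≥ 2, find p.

7

First differences y_{t+1} − y_t: 39, 30, 47, -40, -29, 115, -106, 39, 30, 47, -40, -29, 115, -106, 39, 30, …
The difference pattern repeats every 7 terms and not for any smaller step, so p = 7.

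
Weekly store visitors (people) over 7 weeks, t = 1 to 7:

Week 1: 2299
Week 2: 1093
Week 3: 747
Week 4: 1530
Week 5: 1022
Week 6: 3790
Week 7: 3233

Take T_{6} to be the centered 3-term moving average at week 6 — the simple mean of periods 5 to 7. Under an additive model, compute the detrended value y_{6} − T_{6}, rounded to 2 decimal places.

Trend T_6 = (1022 + 3790 + 3233) / 3 = 8045/3 = 2681.6667
Detrended value: 3790 − 2681.6667 = 1108.33

1108.33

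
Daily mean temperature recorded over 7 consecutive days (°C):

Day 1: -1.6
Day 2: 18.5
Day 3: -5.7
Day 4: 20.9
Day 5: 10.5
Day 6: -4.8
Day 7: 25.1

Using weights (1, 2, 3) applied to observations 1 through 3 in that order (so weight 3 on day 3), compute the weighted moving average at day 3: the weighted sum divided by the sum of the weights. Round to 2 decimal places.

Weighted sum: 1·-1.6 + 2·18.5 + 3·-5.7 = -1.6 + 37.0 + -17.1 = 18.3
Weight total: 1 + 2 + 3 = 6
WMA = 18.3 / 6 = 3.05

3.05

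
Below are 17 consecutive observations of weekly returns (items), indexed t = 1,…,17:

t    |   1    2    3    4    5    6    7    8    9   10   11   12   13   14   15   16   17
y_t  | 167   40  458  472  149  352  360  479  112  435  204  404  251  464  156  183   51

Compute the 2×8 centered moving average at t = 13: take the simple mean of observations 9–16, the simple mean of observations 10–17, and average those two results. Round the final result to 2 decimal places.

272.31

Sum over 9–16: 112 + 435 + 204 + 404 + 251 + 464 + 156 + 183 = 2209
Sum over 10–17: 435 + 204 + 404 + 251 + 464 + 156 + 183 + 51 = 2148
CMA at t=13 = (2209 + 2148) / (2·8) = 4357 / 16 = 272.31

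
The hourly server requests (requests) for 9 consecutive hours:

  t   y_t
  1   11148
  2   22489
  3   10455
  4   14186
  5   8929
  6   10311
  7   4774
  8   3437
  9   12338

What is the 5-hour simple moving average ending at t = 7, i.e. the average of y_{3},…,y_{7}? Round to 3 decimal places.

Sum of periods 3–7: 10455 + 14186 + 8929 + 10311 + 4774 = 48655
Divide by 5: 48655 / 5 = 9731.000

9731.000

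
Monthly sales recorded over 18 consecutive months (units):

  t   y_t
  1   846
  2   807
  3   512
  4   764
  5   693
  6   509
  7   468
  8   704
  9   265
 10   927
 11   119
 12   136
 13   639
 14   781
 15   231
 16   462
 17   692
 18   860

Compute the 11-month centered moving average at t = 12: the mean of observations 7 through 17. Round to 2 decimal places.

Sum of periods 7–17: 468 + 704 + 265 + 927 + 119 + 136 + 639 + 781 + 231 + 462 + 692 = 5424
Divide by 11: 5424 / 11 = 493.09

493.09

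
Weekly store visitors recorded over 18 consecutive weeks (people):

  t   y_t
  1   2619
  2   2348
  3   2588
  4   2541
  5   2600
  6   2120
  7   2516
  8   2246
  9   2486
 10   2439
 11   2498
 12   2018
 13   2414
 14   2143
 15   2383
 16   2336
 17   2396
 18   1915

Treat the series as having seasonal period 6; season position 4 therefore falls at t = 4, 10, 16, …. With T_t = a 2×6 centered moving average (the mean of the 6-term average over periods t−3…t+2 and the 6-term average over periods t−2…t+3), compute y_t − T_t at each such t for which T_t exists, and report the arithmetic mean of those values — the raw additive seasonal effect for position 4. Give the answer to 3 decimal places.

80.292

Season position 4 occurs at t = 4, 10 (where T_t is defined).
t=4: T_4 = 2460.75000; y_4 − T_4 = 2541 − 2460.75000 = 80.25000
t=10: T_10 = 2358.66667; y_10 − T_10 = 2439 − 2358.66667 = 80.33333
Mean deviation: (80.25000 + 80.33333) / 2 = 80.292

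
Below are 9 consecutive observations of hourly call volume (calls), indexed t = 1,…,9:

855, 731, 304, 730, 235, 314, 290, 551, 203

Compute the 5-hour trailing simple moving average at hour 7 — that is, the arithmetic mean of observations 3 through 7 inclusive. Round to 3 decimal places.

Sum of periods 3–7: 304 + 730 + 235 + 314 + 290 = 1873
Divide by 5: 1873 / 5 = 374.600

374.600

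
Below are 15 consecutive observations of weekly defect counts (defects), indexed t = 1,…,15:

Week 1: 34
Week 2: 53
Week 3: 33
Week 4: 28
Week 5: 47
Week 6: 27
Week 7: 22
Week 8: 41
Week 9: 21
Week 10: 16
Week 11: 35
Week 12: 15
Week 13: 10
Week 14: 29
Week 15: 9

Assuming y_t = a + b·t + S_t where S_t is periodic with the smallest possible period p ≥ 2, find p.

3

First differences y_{t+1} − y_t: 19, -20, -5, 19, -20, -5, 19, -20, …
The difference pattern repeats every 3 terms and not for any smaller step, so p = 3.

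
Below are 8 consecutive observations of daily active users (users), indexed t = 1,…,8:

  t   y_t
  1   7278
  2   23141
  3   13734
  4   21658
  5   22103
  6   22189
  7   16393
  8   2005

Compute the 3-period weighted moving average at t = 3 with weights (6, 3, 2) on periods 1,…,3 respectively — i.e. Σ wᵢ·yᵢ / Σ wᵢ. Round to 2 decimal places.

12778.09

Weighted sum: 6·7278 + 3·23141 + 2·13734 = 43668 + 69423 + 27468 = 140559
Weight total: 6 + 3 + 2 = 11
WMA = 140559 / 11 = 12778.09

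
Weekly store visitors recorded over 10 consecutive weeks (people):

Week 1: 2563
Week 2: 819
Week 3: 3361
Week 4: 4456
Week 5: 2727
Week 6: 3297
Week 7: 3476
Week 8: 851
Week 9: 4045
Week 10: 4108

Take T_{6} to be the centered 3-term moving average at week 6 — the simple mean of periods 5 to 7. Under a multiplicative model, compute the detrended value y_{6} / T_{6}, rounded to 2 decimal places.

Trend T_6 = (2727 + 3297 + 3476) / 3 = 9500/3 = 3166.6667
Ratio to trend: 3297 / 3166.6667 = 1.04

1.04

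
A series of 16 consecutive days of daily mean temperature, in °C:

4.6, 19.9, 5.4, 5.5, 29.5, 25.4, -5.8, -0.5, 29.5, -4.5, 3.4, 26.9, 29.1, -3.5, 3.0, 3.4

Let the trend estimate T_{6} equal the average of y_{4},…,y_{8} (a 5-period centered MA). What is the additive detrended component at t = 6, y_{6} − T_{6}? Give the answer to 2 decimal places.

14.58

Trend T_6 = (5.5 + 29.5 + 25.4 + (-5.8) + (-0.5)) / 5 = 54.1/5 = 10.8200
Detrended value: 25.4 − 10.8200 = 14.58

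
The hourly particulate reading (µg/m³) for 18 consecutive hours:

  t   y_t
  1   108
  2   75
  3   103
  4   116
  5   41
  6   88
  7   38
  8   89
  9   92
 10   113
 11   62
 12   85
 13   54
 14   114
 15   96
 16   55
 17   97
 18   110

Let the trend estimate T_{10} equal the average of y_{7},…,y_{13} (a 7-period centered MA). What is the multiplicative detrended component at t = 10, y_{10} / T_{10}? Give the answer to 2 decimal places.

1.48

Trend T_10 = (38 + 89 + 92 + 113 + 62 + 85 + 54) / 7 = 533/7 = 76.1429
Ratio to trend: 113 / 76.1429 = 1.48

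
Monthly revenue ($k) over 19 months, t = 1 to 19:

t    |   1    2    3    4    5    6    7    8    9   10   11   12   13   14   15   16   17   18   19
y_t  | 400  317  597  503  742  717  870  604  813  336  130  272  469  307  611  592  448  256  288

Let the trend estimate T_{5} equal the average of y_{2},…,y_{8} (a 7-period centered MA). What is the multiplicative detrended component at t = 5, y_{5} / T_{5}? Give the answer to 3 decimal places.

1.194

Trend T_5 = (317 + 597 + 503 + 742 + 717 + 870 + 604) / 7 = 4350/7 = 621.42857
Ratio to trend: 742 / 621.42857 = 1.194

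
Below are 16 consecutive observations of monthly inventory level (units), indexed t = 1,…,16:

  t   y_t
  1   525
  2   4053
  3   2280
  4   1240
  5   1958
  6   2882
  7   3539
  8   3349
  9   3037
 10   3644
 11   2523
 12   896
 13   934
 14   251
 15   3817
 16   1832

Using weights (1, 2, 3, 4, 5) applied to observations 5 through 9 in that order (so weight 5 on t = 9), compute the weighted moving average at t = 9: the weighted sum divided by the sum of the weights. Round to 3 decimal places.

Weighted sum: 1·1958 + 2·2882 + 3·3539 + 4·3349 + 5·3037 = 1958 + 5764 + 10617 + 13396 + 15185 = 46920
Weight total: 1 + 2 + 3 + 4 + 5 = 15
WMA = 46920 / 15 = 3128.000

3128.000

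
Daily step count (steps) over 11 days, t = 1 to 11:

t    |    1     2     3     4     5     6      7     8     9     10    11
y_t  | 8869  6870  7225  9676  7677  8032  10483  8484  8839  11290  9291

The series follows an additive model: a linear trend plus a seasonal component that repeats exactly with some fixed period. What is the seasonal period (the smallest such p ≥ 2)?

3

First differences y_{t+1} − y_t: -1999, 355, 2451, -1999, 355, 2451, -1999, 355, …
The difference pattern repeats every 3 terms and not for any smaller step, so p = 3.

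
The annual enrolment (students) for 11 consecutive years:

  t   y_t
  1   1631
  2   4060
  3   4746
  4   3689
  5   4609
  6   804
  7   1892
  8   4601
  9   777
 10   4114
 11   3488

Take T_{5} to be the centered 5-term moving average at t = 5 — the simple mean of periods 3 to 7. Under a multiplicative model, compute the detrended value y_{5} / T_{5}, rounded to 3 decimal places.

1.464

Trend T_5 = (4746 + 3689 + 4609 + 804 + 1892) / 5 = 15740/5 = 3148.00000
Ratio to trend: 4609 / 3148.00000 = 1.464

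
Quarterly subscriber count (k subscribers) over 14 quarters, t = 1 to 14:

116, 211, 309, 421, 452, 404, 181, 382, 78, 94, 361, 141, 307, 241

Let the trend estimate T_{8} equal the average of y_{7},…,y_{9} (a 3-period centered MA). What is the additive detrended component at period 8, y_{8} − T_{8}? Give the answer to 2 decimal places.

Trend T_8 = (181 + 382 + 78) / 3 = 641/3 = 213.6667
Detrended value: 382 − 213.6667 = 168.33

168.33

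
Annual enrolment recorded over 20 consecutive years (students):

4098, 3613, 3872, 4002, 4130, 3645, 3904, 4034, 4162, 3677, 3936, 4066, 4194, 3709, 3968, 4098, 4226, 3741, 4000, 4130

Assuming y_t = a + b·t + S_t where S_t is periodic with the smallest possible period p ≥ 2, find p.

First differences y_{t+1} − y_t: -485, 259, 130, 128, -485, 259, 130, 128, -485, 259, …
The difference pattern repeats every 4 terms and not for any smaller step, so p = 4.

4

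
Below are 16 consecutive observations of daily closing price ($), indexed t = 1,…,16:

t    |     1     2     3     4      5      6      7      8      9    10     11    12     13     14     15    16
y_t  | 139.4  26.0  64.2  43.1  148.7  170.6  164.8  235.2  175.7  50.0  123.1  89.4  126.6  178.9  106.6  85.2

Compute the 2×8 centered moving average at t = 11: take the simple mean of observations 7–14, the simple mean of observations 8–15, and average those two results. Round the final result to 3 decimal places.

139.325

Sum over 7–14: 164.8 + 235.2 + 175.7 + 50.0 + 123.1 + 89.4 + 126.6 + 178.9 = 1143.7
Sum over 8–15: 235.2 + 175.7 + 50.0 + 123.1 + 89.4 + 126.6 + 178.9 + 106.6 = 1085.5
CMA at t=11 = (1143.7 + 1085.5) / (2·8) = 2229.2 / 16 = 139.325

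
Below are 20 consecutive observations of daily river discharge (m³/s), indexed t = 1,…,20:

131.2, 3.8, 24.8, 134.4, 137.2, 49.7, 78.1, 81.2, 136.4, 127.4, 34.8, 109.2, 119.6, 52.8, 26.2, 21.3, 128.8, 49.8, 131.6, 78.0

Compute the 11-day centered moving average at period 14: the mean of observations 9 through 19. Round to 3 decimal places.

85.264

Sum of periods 9–19: 136.4 + 127.4 + 34.8 + 109.2 + 119.6 + 52.8 + 26.2 + 21.3 + 128.8 + 49.8 + 131.6 = 937.9
Divide by 11: 937.9 / 11 = 85.264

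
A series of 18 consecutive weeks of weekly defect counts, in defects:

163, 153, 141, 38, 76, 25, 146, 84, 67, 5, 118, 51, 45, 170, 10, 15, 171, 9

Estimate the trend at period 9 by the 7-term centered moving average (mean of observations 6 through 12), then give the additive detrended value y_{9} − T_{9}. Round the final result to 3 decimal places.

-3.857

Trend T_9 = (25 + 146 + 84 + 67 + 5 + 118 + 51) / 7 = 496/7 = 70.85714
Detrended value: 67 − 70.85714 = -3.857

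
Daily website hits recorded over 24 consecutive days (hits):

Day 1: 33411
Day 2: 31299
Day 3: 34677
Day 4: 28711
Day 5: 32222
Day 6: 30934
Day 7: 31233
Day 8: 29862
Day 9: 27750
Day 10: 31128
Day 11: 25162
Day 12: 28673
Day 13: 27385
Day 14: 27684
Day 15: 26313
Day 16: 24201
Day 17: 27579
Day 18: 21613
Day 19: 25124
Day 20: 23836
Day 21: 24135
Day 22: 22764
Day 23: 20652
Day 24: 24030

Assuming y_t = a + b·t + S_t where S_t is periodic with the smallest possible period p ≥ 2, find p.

First differences y_{t+1} − y_t: -2112, 3378, -5966, 3511, -1288, 299, -1371, -2112, 3378, -5966, 3511, -1288, 299, -1371, -2112, 3378, …
The difference pattern repeats every 7 terms and not for any smaller step, so p = 7.

7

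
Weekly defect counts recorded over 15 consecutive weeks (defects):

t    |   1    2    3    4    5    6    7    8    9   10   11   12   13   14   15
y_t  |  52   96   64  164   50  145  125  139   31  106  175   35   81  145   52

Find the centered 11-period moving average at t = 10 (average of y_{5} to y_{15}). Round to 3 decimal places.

Sum of periods 5–15: 50 + 145 + 125 + 139 + 31 + 106 + 175 + 35 + 81 + 145 + 52 = 1084
Divide by 11: 1084 / 11 = 98.545

98.545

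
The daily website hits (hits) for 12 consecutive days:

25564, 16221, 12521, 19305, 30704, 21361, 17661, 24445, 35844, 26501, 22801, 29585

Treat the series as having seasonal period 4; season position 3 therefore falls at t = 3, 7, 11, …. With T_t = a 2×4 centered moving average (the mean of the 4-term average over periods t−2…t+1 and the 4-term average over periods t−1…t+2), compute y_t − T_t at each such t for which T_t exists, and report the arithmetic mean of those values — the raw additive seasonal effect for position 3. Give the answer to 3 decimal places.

-6524.250

Season position 3 occurs at t = 3, 7 (where T_t is defined).
t=3: T_3 = 19045.25000; y_3 − T_3 = 12521 − 19045.25000 = -6524.25000
t=7: T_7 = 24185.25000; y_7 − T_7 = 17661 − 24185.25000 = -6524.25000
Mean deviation: (-6524.25000 + -6524.25000) / 2 = -6524.250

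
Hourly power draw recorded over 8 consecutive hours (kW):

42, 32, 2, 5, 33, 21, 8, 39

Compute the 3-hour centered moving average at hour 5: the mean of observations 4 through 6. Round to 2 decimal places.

19.67

Sum of periods 4–6: 5 + 33 + 21 = 59
Divide by 3: 59 / 3 = 19.67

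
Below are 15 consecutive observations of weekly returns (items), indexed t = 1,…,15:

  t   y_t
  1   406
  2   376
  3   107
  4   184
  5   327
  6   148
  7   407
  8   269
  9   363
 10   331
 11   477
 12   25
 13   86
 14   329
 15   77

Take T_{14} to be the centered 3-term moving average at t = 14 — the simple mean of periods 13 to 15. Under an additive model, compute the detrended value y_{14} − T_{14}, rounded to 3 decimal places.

165.000

Trend T_14 = (86 + 329 + 77) / 3 = 492/3 = 164.00000
Detrended value: 329 − 164.00000 = 165.000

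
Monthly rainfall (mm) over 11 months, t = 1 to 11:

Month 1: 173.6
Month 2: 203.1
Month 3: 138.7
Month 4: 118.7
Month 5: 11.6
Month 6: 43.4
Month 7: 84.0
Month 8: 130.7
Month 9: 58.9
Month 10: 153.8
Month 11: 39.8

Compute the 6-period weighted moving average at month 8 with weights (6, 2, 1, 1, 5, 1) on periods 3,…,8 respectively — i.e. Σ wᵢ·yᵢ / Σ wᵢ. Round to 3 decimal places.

Weighted sum: 6·138.7 + 2·118.7 + 1·11.6 + 1·43.4 + 5·84.0 + 1·130.7 = 832.2 + 237.4 + 11.6 + 43.4 + 420.0 + 130.7 = 1675.3
Weight total: 6 + 2 + 1 + 1 + 5 + 1 = 16
WMA = 1675.3 / 16 = 104.706

104.706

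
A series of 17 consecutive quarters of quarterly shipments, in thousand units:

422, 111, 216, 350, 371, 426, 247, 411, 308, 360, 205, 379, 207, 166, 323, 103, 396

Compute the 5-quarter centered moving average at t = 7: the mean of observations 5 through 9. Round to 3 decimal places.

Sum of periods 5–9: 371 + 426 + 247 + 411 + 308 = 1763
Divide by 5: 1763 / 5 = 352.600

352.600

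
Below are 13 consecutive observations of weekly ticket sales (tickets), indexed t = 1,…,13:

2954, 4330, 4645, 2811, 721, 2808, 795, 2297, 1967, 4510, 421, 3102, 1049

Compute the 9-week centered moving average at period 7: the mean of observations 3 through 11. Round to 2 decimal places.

2330.56

Sum of periods 3–11: 4645 + 2811 + 721 + 2808 + 795 + 2297 + 1967 + 4510 + 421 = 20975
Divide by 9: 20975 / 9 = 2330.56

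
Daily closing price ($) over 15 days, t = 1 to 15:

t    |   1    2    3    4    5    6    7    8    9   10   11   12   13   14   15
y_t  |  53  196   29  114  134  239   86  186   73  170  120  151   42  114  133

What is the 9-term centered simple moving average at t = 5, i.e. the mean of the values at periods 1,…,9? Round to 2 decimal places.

123.33

Sum of periods 1–9: 53 + 196 + 29 + 114 + 134 + 239 + 86 + 186 + 73 = 1110
Divide by 9: 1110 / 9 = 123.33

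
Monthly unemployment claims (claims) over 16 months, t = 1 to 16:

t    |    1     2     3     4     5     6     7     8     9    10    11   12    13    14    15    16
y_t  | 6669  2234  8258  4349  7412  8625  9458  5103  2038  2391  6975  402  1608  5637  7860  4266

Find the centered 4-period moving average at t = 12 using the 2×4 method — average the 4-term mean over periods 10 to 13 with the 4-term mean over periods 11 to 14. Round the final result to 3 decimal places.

Sum over 10–13: 2391 + 6975 + 402 + 1608 = 11376
Sum over 11–14: 6975 + 402 + 1608 + 5637 = 14622
CMA at t=12 = (11376 + 14622) / (2·4) = 25998 / 8 = 3249.750

3249.750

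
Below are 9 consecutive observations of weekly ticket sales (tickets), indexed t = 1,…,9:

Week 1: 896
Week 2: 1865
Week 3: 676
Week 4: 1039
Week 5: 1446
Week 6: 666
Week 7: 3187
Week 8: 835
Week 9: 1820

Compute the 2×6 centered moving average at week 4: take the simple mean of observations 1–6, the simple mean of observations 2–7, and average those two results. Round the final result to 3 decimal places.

1288.917

Sum over 1–6: 896 + 1865 + 676 + 1039 + 1446 + 666 = 6588
Sum over 2–7: 1865 + 676 + 1039 + 1446 + 666 + 3187 = 8879
CMA at t=4 = (6588 + 8879) / (2·6) = 15467 / 12 = 1288.917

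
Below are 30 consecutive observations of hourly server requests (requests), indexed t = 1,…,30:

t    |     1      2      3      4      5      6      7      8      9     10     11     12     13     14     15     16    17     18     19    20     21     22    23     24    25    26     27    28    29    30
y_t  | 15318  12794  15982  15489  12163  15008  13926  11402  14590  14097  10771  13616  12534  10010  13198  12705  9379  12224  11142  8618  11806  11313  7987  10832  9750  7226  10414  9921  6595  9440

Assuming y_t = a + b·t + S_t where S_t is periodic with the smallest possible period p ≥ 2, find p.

6

First differences y_{t+1} − y_t: -2524, 3188, -493, -3326, 2845, -1082, -2524, 3188, -493, -3326, 2845, -1082, -2524, 3188, …
The difference pattern repeats every 6 terms and not for any smaller step, so p = 6.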